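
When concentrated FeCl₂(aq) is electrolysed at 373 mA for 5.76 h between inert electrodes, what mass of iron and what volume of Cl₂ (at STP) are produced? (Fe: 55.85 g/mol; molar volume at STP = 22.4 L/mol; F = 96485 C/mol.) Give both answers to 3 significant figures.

Q = 0.373 × 20736 = 7735 C; n(e⁻) = 7735 / 96485 = 0.08017 mol
Cathode: Fe²⁺ + 2e⁻ → Fe → n(Fe) = 0.08017/2 = 0.04009 mol → 2.24 g
Anode: 2Cl⁻ → Cl₂ + 2e⁻ → n(Cl₂) = 0.08017/2 = 0.04009 mol → 0.898 L

2.24 g Fe; 0.898 L Cl₂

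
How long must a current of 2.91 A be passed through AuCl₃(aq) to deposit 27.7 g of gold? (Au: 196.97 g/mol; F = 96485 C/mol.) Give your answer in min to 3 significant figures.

n(Au) = 27.7 / 196.97 = 0.1406 mol
Au³⁺ + 3e⁻ → Au, so n(e⁻) = 3 × 0.1406 = 0.4218 mol
Q = 0.4218 × 96485 = 40700 C
t = Q / I = 40700 / 2.91 = 13990 s = 233 min

233 min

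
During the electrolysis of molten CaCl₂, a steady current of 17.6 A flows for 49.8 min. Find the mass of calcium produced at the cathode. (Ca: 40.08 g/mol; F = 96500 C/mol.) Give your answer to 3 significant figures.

10.9 g

Q = It = 17.6 × 2988 = 52590 C
n(e⁻) = 52590 / 96500 = 0.5450 mol
Ca²⁺ + 2e⁻ → Ca, so n(Ca) = 0.5450 / 2 = 0.2725 mol
m = 0.2725 × 40.08 = 10.9 g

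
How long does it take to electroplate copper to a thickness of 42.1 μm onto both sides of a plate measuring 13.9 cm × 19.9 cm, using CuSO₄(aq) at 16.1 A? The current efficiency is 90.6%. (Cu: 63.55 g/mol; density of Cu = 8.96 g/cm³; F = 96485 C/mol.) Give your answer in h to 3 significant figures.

1.21 h

Plated area = 2 × 13.9 × 19.9 = 553.2 cm²
Volume = 553.2 × 42.1×10⁻⁴ cm = 2.329 cm³
m(Cu) = 2.329 × 8.96 = 20.87 g
n(Cu) = 20.87 / 63.55 = 0.3284 mol; n(e⁻) = 2 × 0.3284 = 0.6568 mol
Q = 0.6568 × 96485 / 0.906 = 69950 C
t = 69950 / 16.1 = 4345 s = 1.21 h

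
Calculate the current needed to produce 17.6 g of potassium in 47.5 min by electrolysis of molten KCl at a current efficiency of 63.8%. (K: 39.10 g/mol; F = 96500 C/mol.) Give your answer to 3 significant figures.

23.9 A

n(K) = 17.6 / 39.10 = 0.4501 mol
K⁺ + e⁻ → K, so n(e⁻) = 0.4501 mol
Q = 0.4501 × 96500 / 0.638 = 68080 C
I = Q / t = 68080 / 2850 s = 23.9 A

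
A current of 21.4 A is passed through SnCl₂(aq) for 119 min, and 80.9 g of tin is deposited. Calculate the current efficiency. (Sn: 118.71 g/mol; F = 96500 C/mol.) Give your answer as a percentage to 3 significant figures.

86.1%

Q = 21.4 × 7140 = 1.528×10^5 C
n(e⁻) = 1.528×10^5 / 96500 = 1.583 mol
Sn²⁺ + 2e⁻ → Sn, so theoretical n(Sn) = 0.7915 mol → 93.96 g
Efficiency = 80.9 / 93.96 = 0.8610 = 86.1%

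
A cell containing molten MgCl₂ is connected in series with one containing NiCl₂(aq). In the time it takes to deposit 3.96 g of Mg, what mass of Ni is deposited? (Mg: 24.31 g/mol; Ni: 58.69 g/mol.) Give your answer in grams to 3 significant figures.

n(Mg) = 3.96 / 24.31 = 0.1629 mol
Mg²⁺ + 2e⁻ → Mg, so n(e⁻) = 2 × 0.1629 = 0.3258 mol
The cells are in series, so the same charge (and hence the same n(e⁻) = 0.3258 mol) passes through both.
Ni²⁺ + 2e⁻ → Ni, so n(Ni) = 0.3258 / 2 = 0.1629 mol
m(Ni) = 0.1629 × 58.69 = 9.56 g

9.56 g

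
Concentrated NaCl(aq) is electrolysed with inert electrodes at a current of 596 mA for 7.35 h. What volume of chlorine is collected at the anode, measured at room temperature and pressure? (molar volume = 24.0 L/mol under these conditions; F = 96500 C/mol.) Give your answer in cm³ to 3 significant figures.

Q = 0.596 A × 26460 s = 15770 C
n(e⁻) = Q/F = 15770/96500 = 0.1634 mol
2Cl⁻ → Cl₂ + 2e⁻, so n(Cl₂) = 0.1634 / 2 = 0.08170 mol
V = 0.08170 × 24.0 = 1.961 L
= 1960 cm³

1960 cm³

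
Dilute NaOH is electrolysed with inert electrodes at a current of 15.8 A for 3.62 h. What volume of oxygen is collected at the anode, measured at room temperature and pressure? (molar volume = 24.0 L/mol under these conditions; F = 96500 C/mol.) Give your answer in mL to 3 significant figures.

12800 mL

Charge passed = 15.8 × 13032 = 2.059×10^5 C
n(e⁻) = 2.059×10^5 / 96500 = 2.134 mol
2H₂O → O₂ + 4H⁺ + 4e⁻, so n(O₂) = 2.134 / 4 = 0.5335 mol
V = 0.5335 × 24.0 = 12.80 L
= 12800 mL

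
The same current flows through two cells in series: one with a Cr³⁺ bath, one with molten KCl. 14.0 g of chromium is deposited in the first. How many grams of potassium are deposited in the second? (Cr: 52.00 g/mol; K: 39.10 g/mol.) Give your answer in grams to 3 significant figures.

31.6 g

n(Cr) = 14.0 / 52.00 = 0.2692 mol
Cr³⁺ + 3e⁻ → Cr, so n(e⁻) = 3 × 0.2692 = 0.8076 mol
Since the cells are in series, n(e⁻) in the K cell is also 0.8076 mol.
K⁺ + e⁻ → K, so n(K) = 0.8076 mol
m(K) = 0.8076 × 39.10 = 31.6 g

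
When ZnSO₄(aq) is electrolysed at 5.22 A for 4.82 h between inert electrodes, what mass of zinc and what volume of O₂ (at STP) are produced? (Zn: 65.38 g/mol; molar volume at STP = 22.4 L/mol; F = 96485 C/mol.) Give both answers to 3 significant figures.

Q = 5.22 × 17352 = 90580 C; n(e⁻) = 90580 / 96485 = 0.9388 mol
Cathode: Zn²⁺ + 2e⁻ → Zn → n(Zn) = 0.9388/2 = 0.4694 mol → 30.7 g
Anode: 2H₂O → O₂ + 4H⁺ + 4e⁻ → n(O₂) = 0.9388/4 = 0.2347 mol → 5.26 L

30.7 g Zn; 5.26 L O₂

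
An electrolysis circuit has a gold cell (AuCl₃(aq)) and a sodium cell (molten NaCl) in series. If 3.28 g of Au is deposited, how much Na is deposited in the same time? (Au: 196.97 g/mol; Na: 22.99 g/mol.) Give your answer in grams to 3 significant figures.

n(Au) = 3.28 / 196.97 = 0.01665 mol
Au³⁺ + 3e⁻ → Au, so n(e⁻) = 3 × 0.01665 = 0.04995 mol
In series, the same 0.04995 mol of electrons flows through the second cell.
Na⁺ + e⁻ → Na, so n(Na) = 0.04995 mol
m(Na) = 0.04995 × 22.99 = 1.15 g

1.15 g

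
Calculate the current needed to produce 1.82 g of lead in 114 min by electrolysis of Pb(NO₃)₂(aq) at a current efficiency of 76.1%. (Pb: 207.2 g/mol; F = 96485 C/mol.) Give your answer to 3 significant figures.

n(Pb) = 1.82 / 207.2 = 0.008784 mol
Pb²⁺ + 2e⁻ → Pb, so n(e⁻) = 2 × 0.008784 = 0.01757 mol
Q = 0.01757 × 96485 / 0.761 = 2228 C
I = Q / t = 2228 / 6840 s = 0.326 A

0.326 A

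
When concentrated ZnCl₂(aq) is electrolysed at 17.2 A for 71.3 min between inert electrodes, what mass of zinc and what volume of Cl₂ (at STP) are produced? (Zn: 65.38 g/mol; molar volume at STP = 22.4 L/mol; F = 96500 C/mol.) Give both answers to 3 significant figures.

Q = 17.2 × 4278 = 73580 C; n(e⁻) = 73580 / 96500 = 0.7625 mol
Cathode: Zn²⁺ + 2e⁻ → Zn → n(Zn) = 0.7625/2 = 0.3813 mol → 24.9 g
Anode: 2Cl⁻ → Cl₂ + 2e⁻ → n(Cl₂) = 0.7625/2 = 0.3813 mol → 8.54 L

24.9 g Zn; 8.54 L Cl₂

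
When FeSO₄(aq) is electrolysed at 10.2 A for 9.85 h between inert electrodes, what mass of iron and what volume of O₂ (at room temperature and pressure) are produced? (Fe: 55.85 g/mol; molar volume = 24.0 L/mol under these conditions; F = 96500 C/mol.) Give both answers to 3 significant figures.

Q = 10.2 × 35460 = 3.617×10^5 C; n(e⁻) = 3.617×10^5 / 96500 = 3.748 mol
Cathode: Fe²⁺ + 2e⁻ → Fe → n(Fe) = 3.748/2 = 1.874 mol → 105 g
Anode: 2H₂O → O₂ + 4H⁺ + 4e⁻ → n(O₂) = 3.748/4 = 0.9370 mol → 22.5 L

105 g Fe; 22.5 L O₂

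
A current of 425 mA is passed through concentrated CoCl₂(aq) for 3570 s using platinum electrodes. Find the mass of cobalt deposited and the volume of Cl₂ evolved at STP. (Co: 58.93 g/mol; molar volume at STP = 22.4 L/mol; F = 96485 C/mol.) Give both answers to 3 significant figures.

0.463 g Co; 0.176 L Cl₂

Q = 0.425 × 3570 = 1517 C; n(e⁻) = 1517 / 96485 = 0.01572 mol
Cathode: Co²⁺ + 2e⁻ → Co → n(Co) = 0.01572/2 = 0.007860 mol → 0.463 g
Anode: 2Cl⁻ → Cl₂ + 2e⁻ → n(Cl₂) = 0.01572/2 = 0.007860 mol → 0.176 L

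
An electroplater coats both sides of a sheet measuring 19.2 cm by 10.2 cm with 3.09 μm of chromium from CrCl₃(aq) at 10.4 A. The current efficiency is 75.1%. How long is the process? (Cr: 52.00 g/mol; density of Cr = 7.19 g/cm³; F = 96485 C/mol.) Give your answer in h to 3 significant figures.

Plated area = 2 × 19.2 × 10.2 = 391.7 cm²
Volume = 391.7 × 3.09×10⁻⁴ cm = 0.1210 cm³
m(Cr) = 0.1210 × 7.19 = 0.8700 g
n(Cr) = 0.8700 / 52.00 = 0.01673 mol; n(e⁻) = 3 × 0.01673 = 0.05019 mol
Q = 0.05019 × 96485 / 0.751 = 6448 C
t = 6448 / 10.4 = 620.0 s = 0.172 h

0.172 h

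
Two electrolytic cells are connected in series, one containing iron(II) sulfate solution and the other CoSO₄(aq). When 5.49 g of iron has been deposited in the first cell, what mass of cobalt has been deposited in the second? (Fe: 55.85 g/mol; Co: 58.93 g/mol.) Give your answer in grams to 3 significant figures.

n(Fe) = 5.49 / 55.85 = 0.09830 mol
Fe²⁺ + 2e⁻ → Fe, so n(e⁻) = 2 × 0.09830 = 0.1966 mol
Since the cells are in series, n(e⁻) in the Co cell is also 0.1966 mol.
Co²⁺ + 2e⁻ → Co, so n(Co) = 0.1966 / 2 = 0.09830 mol
m(Co) = 0.09830 × 58.93 = 5.79 g

5.79 g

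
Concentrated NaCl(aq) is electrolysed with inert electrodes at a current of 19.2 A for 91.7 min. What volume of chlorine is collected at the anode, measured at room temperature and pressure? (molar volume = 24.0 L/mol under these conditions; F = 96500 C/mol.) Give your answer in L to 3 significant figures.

13.1 L

Charge passed = 19.2 × 5502 = 1.056×10^5 C
n(e⁻) = 1.056×10^5 / 96500 = 1.094 mol
2Cl⁻ → Cl₂ + 2e⁻, so n(Cl₂) = 1.094 / 2 = 0.5470 mol
V = 0.5470 × 24.0 = 13.13 L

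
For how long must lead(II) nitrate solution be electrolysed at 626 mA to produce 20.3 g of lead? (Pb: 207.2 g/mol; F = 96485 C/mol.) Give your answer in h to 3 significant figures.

8.39 h

n(Pb) = 20.3 / 207.2 = 0.09797 mol
Pb²⁺ + 2e⁻ → Pb, so n(e⁻) = 2 × 0.09797 = 0.1959 mol
Q = 0.1959 × 96485 = 18900 C
t = Q / I = 18900 / 0.626 = 30190 s = 8.39 h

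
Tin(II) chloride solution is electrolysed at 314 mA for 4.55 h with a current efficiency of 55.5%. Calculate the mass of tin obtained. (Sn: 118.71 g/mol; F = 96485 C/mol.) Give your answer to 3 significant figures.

Q = 0.314 × 16380 = 5143 C
n(e⁻) = 5143 / 96485 = 0.05330 mol
Sn²⁺ + 2e⁻ → Sn, so theoretical m(Sn) = 0.02665 × 118.71 = 3.164 g
Actual mass = 55.5% × 3.164 = 1.76 g

1.76 g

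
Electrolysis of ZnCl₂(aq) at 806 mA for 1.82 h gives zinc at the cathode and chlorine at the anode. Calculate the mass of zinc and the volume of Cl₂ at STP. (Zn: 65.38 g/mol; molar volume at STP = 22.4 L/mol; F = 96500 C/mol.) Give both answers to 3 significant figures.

1.79 g Zn; 0.613 L Cl₂

Q = 0.806 × 6552 = 5281 C; n(e⁻) = 5281 / 96500 = 0.05473 mol
Cathode: Zn²⁺ + 2e⁻ → Zn → n(Zn) = 0.05473/2 = 0.02737 mol → 1.79 g
Anode: 2Cl⁻ → Cl₂ + 2e⁻ → n(Cl₂) = 0.05473/2 = 0.02737 mol → 0.613 L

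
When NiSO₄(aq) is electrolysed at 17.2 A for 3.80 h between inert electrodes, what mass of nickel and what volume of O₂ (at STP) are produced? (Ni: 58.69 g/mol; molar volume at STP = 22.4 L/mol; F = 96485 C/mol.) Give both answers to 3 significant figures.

Q = 17.2 × 13680 = 2.353×10^5 C; n(e⁻) = 2.353×10^5 / 96485 = 2.439 mol
Cathode: Ni²⁺ + 2e⁻ → Ni → n(Ni) = 2.439/2 = 1.220 mol → 71.6 g
Anode: 2H₂O → O₂ + 4H⁺ + 4e⁻ → n(O₂) = 2.439/4 = 0.6098 mol → 13.7 L

71.6 g Ni; 13.7 L O₂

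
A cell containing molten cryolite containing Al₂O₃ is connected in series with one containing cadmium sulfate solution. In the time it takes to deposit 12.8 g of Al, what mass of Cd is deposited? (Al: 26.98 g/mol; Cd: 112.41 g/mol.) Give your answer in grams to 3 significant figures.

80.0 g

n(Al) = 12.8 / 26.98 = 0.4744 mol
Al³⁺ + 3e⁻ → Al, so n(e⁻) = 3 × 0.4744 = 1.423 mol
In series, the same 1.423 mol of electrons flows through the second cell.
Cd²⁺ + 2e⁻ → Cd, so n(Cd) = 1.423 / 2 = 0.7115 mol
m(Cd) = 0.7115 × 112.41 = 80.0 g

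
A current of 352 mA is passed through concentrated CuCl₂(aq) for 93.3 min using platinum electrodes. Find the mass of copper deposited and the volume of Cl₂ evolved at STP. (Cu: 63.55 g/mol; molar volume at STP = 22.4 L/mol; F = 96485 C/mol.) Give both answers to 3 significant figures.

Q = 0.352 × 5598 = 1970 C; n(e⁻) = 1970 / 96485 = 0.02042 mol
Cathode: Cu²⁺ + 2e⁻ → Cu → n(Cu) = 0.02042/2 = 0.01021 mol → 0.649 g
Anode: 2Cl⁻ → Cl₂ + 2e⁻ → n(Cl₂) = 0.02042/2 = 0.01021 mol → 0.229 L

0.649 g Cu; 0.229 L Cl₂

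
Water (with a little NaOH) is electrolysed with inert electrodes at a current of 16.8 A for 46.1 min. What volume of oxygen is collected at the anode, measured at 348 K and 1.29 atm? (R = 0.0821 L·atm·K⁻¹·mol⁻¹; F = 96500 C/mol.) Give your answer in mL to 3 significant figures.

Charge passed = 16.8 × 2766 = 46470 C
Moles of electrons = 46470 / 96500 = 0.4816 mol
2H₂O → O₂ + 4H⁺ + 4e⁻, so n(O₂) = 0.4816 / 4 = 0.1204 mol
V = nRT/P = 0.1204 × 0.0821 × 348 / 1.29 = 2.667 L
= 2670 mL

2670 mL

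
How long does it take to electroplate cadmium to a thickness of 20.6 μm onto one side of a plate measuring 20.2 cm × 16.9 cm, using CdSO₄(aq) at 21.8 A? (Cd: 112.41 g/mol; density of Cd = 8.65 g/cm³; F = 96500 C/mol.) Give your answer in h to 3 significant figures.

Plated area = 20.2 × 16.9 = 341.4 cm²
Volume = 341.4 × 20.6×10⁻⁴ cm = 0.7033 cm³
m(Cd) = 0.7033 × 8.65 = 6.084 g
n(Cd) = 6.084 / 112.41 = 0.05412 mol; n(e⁻) = 2 × 0.05412 = 0.1082 mol
Q = 0.1082 × 96500 = 10440 C
t = 10440 / 21.8 = 478.9 s = 0.133 h

0.133 h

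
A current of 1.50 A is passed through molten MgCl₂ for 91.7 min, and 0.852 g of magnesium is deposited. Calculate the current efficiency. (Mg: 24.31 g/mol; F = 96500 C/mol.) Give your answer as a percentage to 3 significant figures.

82.0%

Q = 1.50 × 5502 = 8253 C
n(e⁻) = 8253 / 96500 = 0.08552 mol
Mg²⁺ + 2e⁻ → Mg, so theoretical n(Mg) = 0.04276 mol → 1.039 g
Efficiency = 0.852 / 1.039 = 0.8200 = 82.0%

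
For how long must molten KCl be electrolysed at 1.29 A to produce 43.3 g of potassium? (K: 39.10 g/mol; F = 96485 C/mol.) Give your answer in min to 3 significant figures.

n(K) = 43.3 / 39.10 = 1.107 mol
K⁺ + e⁻ → K, so n(e⁻) = 1.107 mol
Q = 1.107 × 96485 = 1.068×10^5 C
t = Q / I = 1.068×10^5 / 1.29 = 82790 s = 1380 min

1380 min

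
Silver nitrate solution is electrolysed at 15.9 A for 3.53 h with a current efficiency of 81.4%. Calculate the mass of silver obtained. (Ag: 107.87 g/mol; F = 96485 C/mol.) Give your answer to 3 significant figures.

184 g

Q = 15.9 × 12708 = 2.021×10^5 C
n(e⁻) = 2.021×10^5 / 96485 = 2.095 mol
Ag⁺ + e⁻ → Ag, so theoretical m(Ag) = 2.095 × 107.87 = 226.0 g
Actual mass = 81.4% × 226.0 = 184 g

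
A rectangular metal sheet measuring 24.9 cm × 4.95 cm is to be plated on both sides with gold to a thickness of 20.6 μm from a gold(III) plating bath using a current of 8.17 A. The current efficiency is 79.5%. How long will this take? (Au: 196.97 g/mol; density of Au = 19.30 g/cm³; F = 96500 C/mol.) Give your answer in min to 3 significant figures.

37.0 min

Plated area = 2 × 24.9 × 4.95 = 246.5 cm²
Volume = 246.5 × 20.6×10⁻⁴ cm = 0.5078 cm³
m(Au) = 0.5078 × 19.30 = 9.801 g
n(Au) = 9.801 / 196.97 = 0.04976 mol; n(e⁻) = 3 × 0.04976 = 0.1493 mol
Q = 0.1493 × 96500 / 0.795 = 18120 C
t = 18120 / 8.17 = 2218 s = 37.0 min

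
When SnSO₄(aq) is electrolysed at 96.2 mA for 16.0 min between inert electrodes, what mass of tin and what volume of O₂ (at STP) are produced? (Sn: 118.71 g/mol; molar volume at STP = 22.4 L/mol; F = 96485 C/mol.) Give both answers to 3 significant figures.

Q = 0.0962 × 960 = 92.35 C; n(e⁻) = 92.35 / 96485 = 9.571×10^-4 mol
Cathode: Sn²⁺ + 2e⁻ → Sn → n(Sn) = 9.571×10^-4/2 = 4.786×10^-4 mol → 0.0568 g
Anode: 2H₂O → O₂ + 4H⁺ + 4e⁻ → n(O₂) = 9.571×10^-4/4 = 2.393×10^-4 mol → 0.00536 L

0.0568 g Sn; 0.00536 L O₂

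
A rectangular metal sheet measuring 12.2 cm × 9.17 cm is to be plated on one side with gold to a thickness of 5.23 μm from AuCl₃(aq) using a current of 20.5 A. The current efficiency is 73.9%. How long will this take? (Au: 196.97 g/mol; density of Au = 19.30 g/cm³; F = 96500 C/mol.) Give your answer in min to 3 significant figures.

1.83 min

Plated area = 12.2 × 9.17 = 111.9 cm²
Volume = 111.9 × 5.23×10⁻⁴ cm = 0.05852 cm³
m(Au) = 0.05852 × 19.30 = 1.129 g
n(Au) = 1.129 / 196.97 = 0.005732 mol; n(e⁻) = 3 × 0.005732 = 0.01720 mol
Q = 0.01720 × 96500 / 0.739 = 2246 C
t = 2246 / 20.5 = 109.6 s = 1.83 min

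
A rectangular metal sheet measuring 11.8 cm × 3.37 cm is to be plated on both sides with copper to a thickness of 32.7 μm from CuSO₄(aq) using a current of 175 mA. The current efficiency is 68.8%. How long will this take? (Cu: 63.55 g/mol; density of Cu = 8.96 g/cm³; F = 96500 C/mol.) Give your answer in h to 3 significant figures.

16.3 h

Plated area = 2 × 11.8 × 3.37 = 79.53 cm²
Volume = 79.53 × 32.7×10⁻⁴ cm = 0.2601 cm³
m(Cu) = 0.2601 × 8.96 = 2.330 g
n(Cu) = 2.330 / 63.55 = 0.03666 mol; n(e⁻) = 2 × 0.03666 = 0.07332 mol
Q = 0.07332 × 96500 / 0.688 = 10280 C
t = 10280 / 0.175 = 58740 s = 16.3 h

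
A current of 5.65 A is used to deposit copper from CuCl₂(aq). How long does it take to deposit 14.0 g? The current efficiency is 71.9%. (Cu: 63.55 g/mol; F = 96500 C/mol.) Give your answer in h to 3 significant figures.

n(Cu) = 14.0 / 63.55 = 0.2203 mol
Cu²⁺ + 2e⁻ → Cu, so n(e⁻) = 2 × 0.2203 = 0.4406 mol
Q = 0.4406 × 96500 / 0.719 = 59130 C
t = Q / I = 59130 / 5.65 = 10470 s = 2.91 h

2.91 h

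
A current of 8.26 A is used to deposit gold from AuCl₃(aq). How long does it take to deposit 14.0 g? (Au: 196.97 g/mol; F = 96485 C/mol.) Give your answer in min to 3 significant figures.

n(Au) = 14.0 / 196.97 = 0.07108 mol
Au³⁺ + 3e⁻ → Au, so n(e⁻) = 3 × 0.07108 = 0.2132 mol
Q = 0.2132 × 96485 = 20570 C
t = Q / I = 20570 / 8.26 = 2490 s = 41.5 min

41.5 min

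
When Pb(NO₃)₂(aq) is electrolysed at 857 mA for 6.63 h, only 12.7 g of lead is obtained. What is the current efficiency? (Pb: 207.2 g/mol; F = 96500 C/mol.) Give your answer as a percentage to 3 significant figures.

Q = 0.857 × 23868 = 20450 C
n(e⁻) = 20450 / 96500 = 0.2119 mol
Pb²⁺ + 2e⁻ → Pb, so theoretical n(Pb) = 0.1060 mol → 21.96 g
Efficiency = 12.7 / 21.96 = 0.5783 = 57.8%

57.8%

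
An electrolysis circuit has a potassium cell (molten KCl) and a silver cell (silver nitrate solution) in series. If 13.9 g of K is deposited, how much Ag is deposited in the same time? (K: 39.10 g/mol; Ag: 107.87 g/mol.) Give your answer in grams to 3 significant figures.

38.3 g

n(K) = 13.9 / 39.10 = 0.3555 mol
K⁺ + e⁻ → K, so n(e⁻) = 0.3555 mol
The cells are in series, so the same charge (and hence the same n(e⁻) = 0.3555 mol) passes through both.
Ag⁺ + e⁻ → Ag, so n(Ag) = 0.3555 mol
m(Ag) = 0.3555 × 107.87 = 38.3 g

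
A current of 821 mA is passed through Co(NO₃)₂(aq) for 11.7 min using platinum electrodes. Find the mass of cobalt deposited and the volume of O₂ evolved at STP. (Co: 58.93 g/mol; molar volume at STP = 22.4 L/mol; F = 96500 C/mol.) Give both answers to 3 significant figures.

Q = 0.821 × 702 = 576.3 C; n(e⁻) = 576.3 / 96500 = 0.005972 mol
Cathode: Co²⁺ + 2e⁻ → Co → n(Co) = 0.005972/2 = 0.002986 mol → 0.176 g
Anode: 2H₂O → O₂ + 4H⁺ + 4e⁻ → n(O₂) = 0.005972/4 = 0.001493 mol → 0.0334 L

0.176 g Co; 0.0334 L O₂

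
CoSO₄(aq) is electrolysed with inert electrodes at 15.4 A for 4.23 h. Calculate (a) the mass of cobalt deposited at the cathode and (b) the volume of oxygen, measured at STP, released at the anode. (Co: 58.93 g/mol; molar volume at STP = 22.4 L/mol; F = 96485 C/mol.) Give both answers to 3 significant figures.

71.6 g Co; 13.6 L O₂

Q = 15.4 × 15228 = 2.345×10^5 C; n(e⁻) = 2.345×10^5 / 96485 = 2.430 mol
Cathode: Co²⁺ + 2e⁻ → Co → n(Co) = 2.430/2 = 1.215 mol → 71.6 g
Anode: 2H₂O → O₂ + 4H⁺ + 4e⁻ → n(O₂) = 2.430/4 = 0.6075 mol → 13.6 L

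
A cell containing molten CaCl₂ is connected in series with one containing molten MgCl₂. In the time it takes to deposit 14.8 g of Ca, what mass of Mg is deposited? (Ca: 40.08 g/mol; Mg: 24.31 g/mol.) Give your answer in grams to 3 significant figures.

8.98 g

n(Ca) = 14.8 / 40.08 = 0.3693 mol
Ca²⁺ + 2e⁻ → Ca, so n(e⁻) = 2 × 0.3693 = 0.7386 mol
In series, the same 0.7386 mol of electrons flows through the second cell.
Mg²⁺ + 2e⁻ → Mg, so n(Mg) = 0.7386 / 2 = 0.3693 mol
m(Mg) = 0.3693 × 24.31 = 8.98 g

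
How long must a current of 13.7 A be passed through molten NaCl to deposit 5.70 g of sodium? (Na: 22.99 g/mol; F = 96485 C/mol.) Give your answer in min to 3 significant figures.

29.1 min

n(Na) = 5.70 / 22.99 = 0.2479 mol
Na⁺ + e⁻ → Na, so n(e⁻) = 0.2479 mol
Q = 0.2479 × 96485 = 23920 C
t = Q / I = 23920 / 13.7 = 1746 s = 29.1 min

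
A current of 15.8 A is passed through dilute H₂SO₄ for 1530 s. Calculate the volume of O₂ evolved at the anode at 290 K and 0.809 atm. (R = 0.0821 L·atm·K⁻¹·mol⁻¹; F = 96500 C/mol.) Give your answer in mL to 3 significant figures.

1840 mL

Q = It = 15.8 × 1530 = 24170 C
n(e⁻) = 24170 / 96500 = 0.2505 mol
2H₂O → O₂ + 4H⁺ + 4e⁻, so n(O₂) = 0.2505 / 4 = 0.06263 mol
V = nRT/P = 0.06263 × 0.0821 × 290 / 0.809 = 1.843 L
= 1840 mL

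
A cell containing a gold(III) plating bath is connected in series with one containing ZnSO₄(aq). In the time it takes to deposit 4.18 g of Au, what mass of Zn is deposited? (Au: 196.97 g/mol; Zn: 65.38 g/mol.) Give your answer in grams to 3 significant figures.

n(Au) = 4.18 / 196.97 = 0.02122 mol
Au³⁺ + 3e⁻ → Au, so n(e⁻) = 3 × 0.02122 = 0.06366 mol
In series, the same 0.06366 mol of electrons flows through the second cell.
Zn²⁺ + 2e⁻ → Zn, so n(Zn) = 0.06366 / 2 = 0.03183 mol
m(Zn) = 0.03183 × 65.38 = 2.08 g

2.08 g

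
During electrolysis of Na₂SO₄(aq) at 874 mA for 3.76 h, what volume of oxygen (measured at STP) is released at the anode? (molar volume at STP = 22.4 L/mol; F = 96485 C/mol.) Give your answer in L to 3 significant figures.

Q = 0.874 A × 13536 s = 11830 C
Moles of electrons = 11830 / 96485 = 0.1226 mol
2H₂O → O₂ + 4H⁺ + 4e⁻, so n(O₂) = 0.1226 / 4 = 0.03065 mol
V = 0.03065 × 22.4 = 0.6866 L

0.687 L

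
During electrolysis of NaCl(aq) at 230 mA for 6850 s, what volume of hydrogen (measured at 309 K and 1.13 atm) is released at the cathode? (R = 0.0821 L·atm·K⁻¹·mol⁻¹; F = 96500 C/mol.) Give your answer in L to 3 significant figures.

Q = It = 0.230 × 6850 = 1576 C
Moles of electrons = 1576 / 96500 = 0.01633 mol
2H⁺ + 2e⁻ → H₂, so n(H₂) = 0.01633 / 2 = 0.008165 mol
V = nRT/P = 0.008165 × 0.0821 × 309 / 1.13 = 0.1833 L

0.183 L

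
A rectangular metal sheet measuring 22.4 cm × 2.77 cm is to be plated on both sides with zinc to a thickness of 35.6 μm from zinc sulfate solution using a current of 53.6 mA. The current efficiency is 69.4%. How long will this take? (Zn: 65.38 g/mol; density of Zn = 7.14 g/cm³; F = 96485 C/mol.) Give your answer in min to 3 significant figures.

Plated area = 2 × 22.4 × 2.77 = 124.1 cm²
Volume = 124.1 × 35.6×10⁻⁴ cm = 0.4418 cm³
m(Zn) = 0.4418 × 7.14 = 3.154 g
n(Zn) = 3.154 / 65.38 = 0.04824 mol; n(e⁻) = 2 × 0.04824 = 0.09648 mol
Q = 0.09648 × 96485 / 0.694 = 13410 C
t = 13410 / 0.0536 = 2.502×10^5 s = 4170 min

4170 min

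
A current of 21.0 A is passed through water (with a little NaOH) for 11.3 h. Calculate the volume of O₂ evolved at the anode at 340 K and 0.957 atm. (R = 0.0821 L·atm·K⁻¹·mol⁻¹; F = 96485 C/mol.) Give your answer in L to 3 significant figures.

Charge passed = 21.0 × 40680 = 8.543×10^5 C
Moles of electrons = 8.543×10^5 / 96485 = 8.854 mol
2H₂O → O₂ + 4H⁺ + 4e⁻, so n(O₂) = 8.854 / 4 = 2.214 mol
V = nRT/P = 2.214 × 0.0821 × 340 / 0.957 = 64.58 L

64.6 L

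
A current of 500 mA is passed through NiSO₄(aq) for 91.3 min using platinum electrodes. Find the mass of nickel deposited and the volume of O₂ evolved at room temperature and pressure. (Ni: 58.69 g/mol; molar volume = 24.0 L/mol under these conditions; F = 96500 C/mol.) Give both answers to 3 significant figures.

Q = 0.500 × 5478 = 2739 C; n(e⁻) = 2739 / 96500 = 0.02838 mol
Cathode: Ni²⁺ + 2e⁻ → Ni → n(Ni) = 0.02838/2 = 0.01419 mol → 0.833 g
Anode: 2H₂O → O₂ + 4H⁺ + 4e⁻ → n(O₂) = 0.02838/4 = 0.007095 mol → 0.170 L

0.833 g Ni; 0.170 L O₂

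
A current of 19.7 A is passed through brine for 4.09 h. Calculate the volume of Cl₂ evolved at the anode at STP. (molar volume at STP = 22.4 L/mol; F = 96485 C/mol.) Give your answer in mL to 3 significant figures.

33700 mL

Q = 19.7 A × 14724 s = 2.901×10^5 C
Moles of electrons = 2.901×10^5 / 96485 = 3.007 mol
2Cl⁻ → Cl₂ + 2e⁻, so n(Cl₂) = 3.007 / 2 = 1.504 mol
V = 1.504 × 22.4 = 33.69 L
= 33700 mL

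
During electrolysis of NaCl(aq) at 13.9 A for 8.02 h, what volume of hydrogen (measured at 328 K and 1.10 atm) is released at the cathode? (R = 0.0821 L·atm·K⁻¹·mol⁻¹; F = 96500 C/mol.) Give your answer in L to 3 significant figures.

Q = It = 13.9 × 28872 = 4.013×10^5 C
Moles of electrons = 4.013×10^5 / 96500 = 4.159 mol
2H⁺ + 2e⁻ → H₂, so n(H₂) = 4.159 / 2 = 2.080 mol
V = nRT/P = 2.080 × 0.0821 × 328 / 1.10 = 50.92 L

50.9 L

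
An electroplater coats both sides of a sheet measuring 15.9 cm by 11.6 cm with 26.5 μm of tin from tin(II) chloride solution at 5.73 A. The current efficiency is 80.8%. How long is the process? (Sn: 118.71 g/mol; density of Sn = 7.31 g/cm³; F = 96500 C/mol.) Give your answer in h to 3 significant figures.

Plated area = 2 × 15.9 × 11.6 = 368.9 cm²
Volume = 368.9 × 26.5×10⁻⁴ cm = 0.9776 cm³
m(Sn) = 0.9776 × 7.31 = 7.146 g
n(Sn) = 7.146 / 118.71 = 0.06020 mol; n(e⁻) = 2 × 0.06020 = 0.1204 mol
Q = 0.1204 × 96500 / 0.808 = 14380 C
t = 14380 / 5.73 = 2510 s = 0.697 h

0.697 h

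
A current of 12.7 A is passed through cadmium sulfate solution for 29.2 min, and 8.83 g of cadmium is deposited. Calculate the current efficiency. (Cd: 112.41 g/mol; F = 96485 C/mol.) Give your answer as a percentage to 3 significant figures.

Q = 12.7 × 1752 = 22250 C
n(e⁻) = 22250 / 96485 = 0.2306 mol
Cd²⁺ + 2e⁻ → Cd, so theoretical n(Cd) = 0.1153 mol → 12.96 g
Efficiency = 8.83 / 12.96 = 0.6813 = 68.1%

68.1%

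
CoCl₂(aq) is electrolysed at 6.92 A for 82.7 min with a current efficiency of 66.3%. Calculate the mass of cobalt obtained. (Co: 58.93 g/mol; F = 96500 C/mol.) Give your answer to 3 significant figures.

6.95 g

Q = 6.92 × 4962 = 34340 C
n(e⁻) = 34340 / 96500 = 0.3559 mol
Co²⁺ + 2e⁻ → Co, so theoretical m(Co) = 0.1780 × 58.93 = 10.49 g
Actual mass = 66.3% × 10.49 = 6.95 g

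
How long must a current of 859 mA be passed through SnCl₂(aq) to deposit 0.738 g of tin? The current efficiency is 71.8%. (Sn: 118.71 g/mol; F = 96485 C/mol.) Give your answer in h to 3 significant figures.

n(Sn) = 0.738 / 118.71 = 0.006217 mol
Sn²⁺ + 2e⁻ → Sn, so n(e⁻) = 2 × 0.006217 = 0.01243 mol
Q = 0.01243 × 96485 / 0.718 = 1670 C
t = Q / I = 1670 / 0.859 = 1944 s = 0.540 h

0.540 h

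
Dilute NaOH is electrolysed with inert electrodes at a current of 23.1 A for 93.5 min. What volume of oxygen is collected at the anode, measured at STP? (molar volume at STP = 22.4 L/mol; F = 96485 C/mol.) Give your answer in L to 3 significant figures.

Charge passed = 23.1 × 5610 = 1.296×10^5 C
n(e⁻) = 1.296×10^5 / 96485 = 1.343 mol
2H₂O → O₂ + 4H⁺ + 4e⁻, so n(O₂) = 1.343 / 4 = 0.3358 mol
V = 0.3358 × 22.4 = 7.522 L

7.52 L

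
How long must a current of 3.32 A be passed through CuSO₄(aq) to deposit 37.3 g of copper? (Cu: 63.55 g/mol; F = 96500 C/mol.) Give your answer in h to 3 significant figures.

n(Cu) = 37.3 / 63.55 = 0.5869 mol
Cu²⁺ + 2e⁻ → Cu, so n(e⁻) = 2 × 0.5869 = 1.174 mol
Q = 1.174 × 96500 = 1.133×10^5 C
t = Q / I = 1.133×10^5 / 3.32 = 34130 s = 9.48 h

9.48 h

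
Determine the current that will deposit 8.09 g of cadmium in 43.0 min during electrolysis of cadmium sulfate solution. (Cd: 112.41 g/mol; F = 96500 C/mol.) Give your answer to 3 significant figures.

n(Cd) = 8.09 / 112.41 = 0.07197 mol
Cd²⁺ + 2e⁻ → Cd, so n(e⁻) = 2 × 0.07197 = 0.1439 mol
Q = 0.1439 × 96500 = 13890 C
I = Q / t = 13890 / 2580 s = 5.38 A

5.38 A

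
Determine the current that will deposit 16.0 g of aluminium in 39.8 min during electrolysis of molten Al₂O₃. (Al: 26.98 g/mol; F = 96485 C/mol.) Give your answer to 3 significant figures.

71.9 A

n(Al) = 16.0 / 26.98 = 0.5930 mol
Al³⁺ + 3e⁻ → Al, so n(e⁻) = 3 × 0.5930 = 1.779 mol
Q = 1.779 × 96485 = 1.716×10^5 C
I = Q / t = 1.716×10^5 / 2388 s = 71.9 A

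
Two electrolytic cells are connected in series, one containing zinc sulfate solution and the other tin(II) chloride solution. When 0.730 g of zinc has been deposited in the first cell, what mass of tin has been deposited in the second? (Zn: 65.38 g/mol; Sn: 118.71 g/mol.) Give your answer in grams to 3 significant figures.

1.33 g

n(Zn) = 0.730 / 65.38 = 0.01117 mol
Zn²⁺ + 2e⁻ → Zn, so n(e⁻) = 2 × 0.01117 = 0.02234 mol
The cells are in series, so the same charge (and hence the same n(e⁻) = 0.02234 mol) passes through both.
Sn²⁺ + 2e⁻ → Sn, so n(Sn) = 0.02234 / 2 = 0.01117 mol
m(Sn) = 0.01117 × 118.71 = 1.33 g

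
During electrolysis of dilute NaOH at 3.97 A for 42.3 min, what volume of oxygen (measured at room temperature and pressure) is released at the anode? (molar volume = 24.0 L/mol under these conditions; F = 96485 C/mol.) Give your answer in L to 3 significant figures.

Q = It = 3.97 × 2538 = 10080 C
n(e⁻) = Q/F = 10080/96485 = 0.1045 mol
2H₂O → O₂ + 4H⁺ + 4e⁻, so n(O₂) = 0.1045 / 4 = 0.02613 mol
V = 0.02613 × 24.0 = 0.6271 L

0.627 L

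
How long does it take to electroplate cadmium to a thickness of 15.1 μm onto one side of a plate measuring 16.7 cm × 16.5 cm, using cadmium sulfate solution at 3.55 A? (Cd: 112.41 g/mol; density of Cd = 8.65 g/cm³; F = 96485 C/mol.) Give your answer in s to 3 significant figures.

1740 s

Plated area = 16.7 × 16.5 = 275.6 cm²
Volume = 275.6 × 15.1×10⁻⁴ cm = 0.4162 cm³
m(Cd) = 0.4162 × 8.65 = 3.600 g
n(Cd) = 3.600 / 112.41 = 0.03203 mol; n(e⁻) = 2 × 0.03203 = 0.06406 mol
Q = 0.06406 × 96485 = 6181 C
t = 6181 / 3.55 = 1741 s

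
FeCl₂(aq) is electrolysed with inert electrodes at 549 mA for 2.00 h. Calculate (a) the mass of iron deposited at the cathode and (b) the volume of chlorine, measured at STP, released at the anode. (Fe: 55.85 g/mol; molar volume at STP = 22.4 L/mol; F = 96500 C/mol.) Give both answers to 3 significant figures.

Q = 0.549 × 7200 = 3953 C; n(e⁻) = 3953 / 96500 = 0.04096 mol
Cathode: Fe²⁺ + 2e⁻ → Fe → n(Fe) = 0.04096/2 = 0.02048 mol → 1.14 g
Anode: 2Cl⁻ → Cl₂ + 2e⁻ → n(Cl₂) = 0.04096/2 = 0.02048 mol → 0.459 L

1.14 g Fe; 0.459 L Cl₂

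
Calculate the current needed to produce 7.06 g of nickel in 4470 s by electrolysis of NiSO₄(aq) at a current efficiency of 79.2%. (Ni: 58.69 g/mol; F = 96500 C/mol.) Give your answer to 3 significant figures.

6.56 A

n(Ni) = 7.06 / 58.69 = 0.1203 mol
Ni²⁺ + 2e⁻ → Ni, so n(e⁻) = 2 × 0.1203 = 0.2406 mol
Q = 0.2406 × 96500 / 0.792 = 29320 C
I = Q / t = 29320 / 4470 s = 6.56 A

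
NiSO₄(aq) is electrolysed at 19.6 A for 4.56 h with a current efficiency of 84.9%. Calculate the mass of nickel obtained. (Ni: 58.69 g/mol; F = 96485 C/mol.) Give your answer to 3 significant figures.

Q = 19.6 × 16416 = 3.218×10^5 C
n(e⁻) = 3.218×10^5 / 96485 = 3.335 mol
Ni²⁺ + 2e⁻ → Ni, so theoretical m(Ni) = 1.668 × 58.69 = 97.89 g
Actual mass = 84.9% × 97.89 = 83.1 g

83.1 g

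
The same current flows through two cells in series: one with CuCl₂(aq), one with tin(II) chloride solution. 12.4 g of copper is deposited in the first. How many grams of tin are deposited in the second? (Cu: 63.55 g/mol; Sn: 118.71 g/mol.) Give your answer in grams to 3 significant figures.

n(Cu) = 12.4 / 63.55 = 0.1951 mol
Cu²⁺ + 2e⁻ → Cu, so n(e⁻) = 2 × 0.1951 = 0.3902 mol
Since the cells are in series, n(e⁻) in the Sn cell is also 0.3902 mol.
Sn²⁺ + 2e⁻ → Sn, so n(Sn) = 0.3902 / 2 = 0.1951 mol
m(Sn) = 0.1951 × 118.71 = 23.2 g

23.2 g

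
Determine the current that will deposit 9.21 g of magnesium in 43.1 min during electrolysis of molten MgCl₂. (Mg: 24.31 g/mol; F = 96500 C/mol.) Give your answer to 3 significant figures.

n(Mg) = 9.21 / 24.31 = 0.3789 mol
Mg²⁺ + 2e⁻ → Mg, so n(e⁻) = 2 × 0.3789 = 0.7578 mol
Q = 0.7578 × 96500 = 73130 C
I = Q / t = 73130 / 2586 s = 28.3 A

28.3 A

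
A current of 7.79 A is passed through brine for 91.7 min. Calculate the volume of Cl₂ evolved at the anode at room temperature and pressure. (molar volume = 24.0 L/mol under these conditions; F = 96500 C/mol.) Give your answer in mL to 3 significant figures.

Q = It = 7.79 × 5502 = 42860 C
n(e⁻) = Q/F = 42860/96500 = 0.4441 mol
2Cl⁻ → Cl₂ + 2e⁻, so n(Cl₂) = 0.4441 / 2 = 0.2221 mol
V = 0.2221 × 24.0 = 5.330 L
= 5330 mL

5330 mL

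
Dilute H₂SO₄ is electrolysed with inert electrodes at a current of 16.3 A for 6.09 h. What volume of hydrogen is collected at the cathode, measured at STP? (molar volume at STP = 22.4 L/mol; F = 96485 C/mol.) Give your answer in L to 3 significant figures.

Q = 16.3 A × 21924 s = 3.574×10^5 C
Moles of electrons = 3.574×10^5 / 96485 = 3.704 mol
2H⁺ + 2e⁻ → H₂, so n(H₂) = 3.704 / 2 = 1.852 mol
V = 1.852 × 22.4 = 41.48 L

41.5 L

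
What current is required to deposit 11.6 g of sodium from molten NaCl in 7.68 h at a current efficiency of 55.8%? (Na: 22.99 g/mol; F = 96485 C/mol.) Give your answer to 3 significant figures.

n(Na) = 11.6 / 22.99 = 0.5046 mol
Na⁺ + e⁻ → Na, so n(e⁻) = 0.5046 mol
Q = 0.5046 × 96485 / 0.558 = 87250 C
I = Q / t = 87250 / 27648 s = 3.16 A

3.16 A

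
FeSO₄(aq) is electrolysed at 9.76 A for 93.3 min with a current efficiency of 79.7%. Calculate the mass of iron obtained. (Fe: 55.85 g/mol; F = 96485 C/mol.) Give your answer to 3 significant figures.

Q = 9.76 × 5598 = 54640 C
n(e⁻) = 54640 / 96485 = 0.5663 mol
Fe²⁺ + 2e⁻ → Fe, so theoretical m(Fe) = 0.2832 × 55.85 = 15.82 g
Actual mass = 79.7% × 15.82 = 12.6 g

12.6 g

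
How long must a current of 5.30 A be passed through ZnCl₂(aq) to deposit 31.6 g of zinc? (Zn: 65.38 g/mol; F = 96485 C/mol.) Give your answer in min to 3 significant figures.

n(Zn) = 31.6 / 65.38 = 0.4833 mol
Zn²⁺ + 2e⁻ → Zn, so n(e⁻) = 2 × 0.4833 = 0.9666 mol
Q = 0.9666 × 96485 = 93260 C
t = Q / I = 93260 / 5.30 = 17600 s = 293 min

293 min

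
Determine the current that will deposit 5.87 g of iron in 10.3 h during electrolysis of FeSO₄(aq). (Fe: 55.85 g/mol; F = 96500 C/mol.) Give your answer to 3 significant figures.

n(Fe) = 5.87 / 55.85 = 0.1051 mol
Fe²⁺ + 2e⁻ → Fe, so n(e⁻) = 2 × 0.1051 = 0.2102 mol
Q = 0.2102 × 96500 = 20280 C
I = Q / t = 20280 / 37080 s = 0.547 A

0.547 A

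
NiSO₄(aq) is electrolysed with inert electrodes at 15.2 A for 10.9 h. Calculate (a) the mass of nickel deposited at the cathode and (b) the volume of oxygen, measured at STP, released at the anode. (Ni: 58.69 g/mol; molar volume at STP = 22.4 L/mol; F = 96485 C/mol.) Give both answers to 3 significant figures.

Q = 15.2 × 39240 = 5.964×10^5 C; n(e⁻) = 5.964×10^5 / 96485 = 6.181 mol
Cathode: Ni²⁺ + 2e⁻ → Ni → n(Ni) = 6.181/2 = 3.091 mol → 181 g
Anode: 2H₂O → O₂ + 4H⁺ + 4e⁻ → n(O₂) = 6.181/4 = 1.545 mol → 34.6 L

181 g Ni; 34.6 L O₂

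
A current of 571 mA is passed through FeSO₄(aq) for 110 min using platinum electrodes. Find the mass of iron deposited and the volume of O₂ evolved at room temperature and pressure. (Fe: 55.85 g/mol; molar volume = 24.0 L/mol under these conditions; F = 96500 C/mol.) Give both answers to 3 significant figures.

1.09 g Fe; 0.234 L O₂

Q = 0.571 × 6600 = 3769 C; n(e⁻) = 3769 / 96500 = 0.03906 mol
Cathode: Fe²⁺ + 2e⁻ → Fe → n(Fe) = 0.03906/2 = 0.01953 mol → 1.09 g
Anode: 2H₂O → O₂ + 4H⁺ + 4e⁻ → n(O₂) = 0.03906/4 = 0.009765 mol → 0.234 L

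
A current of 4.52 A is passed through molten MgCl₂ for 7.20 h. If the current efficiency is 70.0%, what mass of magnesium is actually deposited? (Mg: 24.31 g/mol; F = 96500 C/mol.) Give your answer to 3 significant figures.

10.3 g

Q = 4.52 × 25920 = 1.172×10^5 C
n(e⁻) = 1.172×10^5 / 96500 = 1.215 mol
Mg²⁺ + 2e⁻ → Mg, so theoretical m(Mg) = 0.6075 × 24.31 = 14.77 g
Actual mass = 70.0% × 14.77 = 10.3 g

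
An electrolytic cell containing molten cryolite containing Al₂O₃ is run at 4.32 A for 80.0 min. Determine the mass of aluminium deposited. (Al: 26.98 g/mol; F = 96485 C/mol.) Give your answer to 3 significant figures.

1.93 g

Q = 4.32 A × 4800 s = 20740 C
Moles of electrons = 20740 / 96485 = 0.2150 mol
Al³⁺ + 3e⁻ → Al, so n(Al) = 0.2150 / 3 = 0.07167 mol
m = 0.07167 × 26.98 = 1.93 g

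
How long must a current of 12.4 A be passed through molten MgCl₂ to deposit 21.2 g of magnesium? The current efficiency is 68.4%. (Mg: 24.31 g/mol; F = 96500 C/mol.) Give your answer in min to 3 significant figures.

331 min

n(Mg) = 21.2 / 24.31 = 0.8721 mol
Mg²⁺ + 2e⁻ → Mg, so n(e⁻) = 2 × 0.8721 = 1.744 mol
Q = 1.744 × 96500 / 0.684 = 2.460×10^5 C
t = Q / I = 2.460×10^5 / 12.4 = 19840 s = 331 min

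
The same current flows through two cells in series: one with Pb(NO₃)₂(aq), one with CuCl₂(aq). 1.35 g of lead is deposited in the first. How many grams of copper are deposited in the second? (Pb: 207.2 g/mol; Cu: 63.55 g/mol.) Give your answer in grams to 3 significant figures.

n(Pb) = 1.35 / 207.2 = 0.006515 mol
Pb²⁺ + 2e⁻ → Pb, so n(e⁻) = 2 × 0.006515 = 0.01303 mol
Since the cells are in series, n(e⁻) in the Cu cell is also 0.01303 mol.
Cu²⁺ + 2e⁻ → Cu, so n(Cu) = 0.01303 / 2 = 0.006515 mol
m(Cu) = 0.006515 × 63.55 = 0.414 g

0.414 g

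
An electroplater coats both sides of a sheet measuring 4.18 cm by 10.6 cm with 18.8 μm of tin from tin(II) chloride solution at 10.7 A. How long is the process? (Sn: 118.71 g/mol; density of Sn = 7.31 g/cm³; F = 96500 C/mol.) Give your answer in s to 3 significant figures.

185 s

Plated area = 2 × 4.18 × 10.6 = 88.62 cm²
Volume = 88.62 × 18.8×10⁻⁴ cm = 0.1666 cm³
m(Sn) = 0.1666 × 7.31 = 1.218 g
n(Sn) = 1.218 / 118.71 = 0.01026 mol; n(e⁻) = 2 × 0.01026 = 0.02052 mol
Q = 0.02052 × 96500 = 1980 C
t = 1980 / 10.7 = 185.0 s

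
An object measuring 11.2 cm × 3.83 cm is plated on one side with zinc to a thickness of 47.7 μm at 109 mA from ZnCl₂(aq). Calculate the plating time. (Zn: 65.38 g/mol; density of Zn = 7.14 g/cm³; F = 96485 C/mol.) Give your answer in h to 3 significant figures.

11.0 h

Plated area = 11.2 × 3.83 = 42.90 cm²
Volume = 42.90 × 47.7×10⁻⁴ cm = 0.2046 cm³
m(Zn) = 0.2046 × 7.14 = 1.461 g
n(Zn) = 1.461 / 65.38 = 0.02235 mol; n(e⁻) = 2 × 0.02235 = 0.04470 mol
Q = 0.04470 × 96485 = 4313 C
t = 4313 / 0.109 = 39570 s = 11.0 h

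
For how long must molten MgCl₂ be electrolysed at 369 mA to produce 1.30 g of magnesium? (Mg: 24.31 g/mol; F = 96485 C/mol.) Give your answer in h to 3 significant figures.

7.77 h

n(Mg) = 1.30 / 24.31 = 0.05348 mol
Mg²⁺ + 2e⁻ → Mg, so n(e⁻) = 2 × 0.05348 = 0.1070 mol
Q = 0.1070 × 96485 = 10320 C
t = Q / I = 10320 / 0.369 = 27970 s = 7.77 h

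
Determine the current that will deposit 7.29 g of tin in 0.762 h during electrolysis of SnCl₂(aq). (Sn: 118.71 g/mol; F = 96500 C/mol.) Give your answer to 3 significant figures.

n(Sn) = 7.29 / 118.71 = 0.06141 mol
Sn²⁺ + 2e⁻ → Sn, so n(e⁻) = 2 × 0.06141 = 0.1228 mol
Q = 0.1228 × 96500 = 11850 C
I = Q / t = 11850 / 2743.2 s = 4.32 A

4.32 A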